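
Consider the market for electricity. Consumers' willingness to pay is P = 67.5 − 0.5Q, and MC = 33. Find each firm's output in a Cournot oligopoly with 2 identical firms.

q_i = 23

In a 2-firm Cournot equilibrium, symmetry and the first-order condition give q = (67.5 − 33)/(1.5) = 23. So Q = 46 and P = 44.5.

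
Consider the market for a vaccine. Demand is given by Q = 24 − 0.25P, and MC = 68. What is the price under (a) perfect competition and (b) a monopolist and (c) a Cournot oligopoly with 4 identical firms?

Competition: P = 68; Monopoly: P = 82; Cournot: P = 73.6

Inverting demand: P = 96 − 4Q.
Perfect competition: P = MC = 68, so 96 − 4Q = 68 and Q = 7.
The monopolist equates marginal revenue to marginal cost: 96 − 8Q = 68, so Q = 3.5. From demand, P = 82.
Cournot with 4 identical firms: the symmetric best-response condition is 96 − 20q = 68. Each firm produces q = 1.4, total output Q = 5.6, price P = 73.6.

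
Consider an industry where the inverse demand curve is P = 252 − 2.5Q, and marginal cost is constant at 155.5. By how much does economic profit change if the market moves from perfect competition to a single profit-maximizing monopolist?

Economic profit rises by 931.225

Competitive firms price at marginal cost: P = 155.5, giving Q = 38.6.
Profit = (155.5 − 155.5)·38.6 = 0.
Monopoly sets MR = MC: 252 − 5Q = 155.5 ⇒ Q = 19.3, P = 252 − 2.5·19.3 = 203.75.
Profit = (203.75 − 155.5)·19.3 = 931.225.
Change in economic profit: 931.225 − 0 = 931.225.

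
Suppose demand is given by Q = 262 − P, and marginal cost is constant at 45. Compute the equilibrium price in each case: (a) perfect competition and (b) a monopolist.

Inverting demand: P = 262 − Q.
Perfect competition: P = MC = 45, so 262 − Q = 45 and Q = 217.
A monopolist chooses Q where MR = MC. MR = 262 − 2Q; setting this equal to 45 gives Q = 108.5 and P = 153.5.

Competition: P = 45; Monopoly: P = 153.5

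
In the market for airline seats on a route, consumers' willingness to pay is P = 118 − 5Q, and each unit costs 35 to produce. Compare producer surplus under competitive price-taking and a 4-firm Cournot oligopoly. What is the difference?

Competitive firms price at marginal cost: P = 35, giving Q = 16.6.
PS = (35 − 35)·16.6 = 0.
With 4 symmetric Cournot firms, each firm's FOC gives 118 − 25q = 35, so q = 3.32, Q = 4·3.32 = 13.28, and P = 51.6.
PS = (51.6 − 35)·13.28 = 220.448.
Change in producer surplus: 220.448 − 0 = 220.448.

PS rises by 220.448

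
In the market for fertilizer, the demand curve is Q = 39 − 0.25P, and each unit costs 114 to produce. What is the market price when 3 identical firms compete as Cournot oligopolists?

Inverting demand: P = 156 − 4Q.
In a 3-firm Cournot equilibrium, symmetry and the first-order condition give q = (156 − 114)/(16) = 2.625. So Q = 7.875 and P = 124.5.

P = 124.5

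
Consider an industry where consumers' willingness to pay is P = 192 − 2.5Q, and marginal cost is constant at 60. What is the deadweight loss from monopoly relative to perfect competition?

DWL = 871.2

Perfect competition: P = MC = 60, so 192 − 2.5Q = 60 and Q = 52.8.
Monopoly sets MR = MC: 192 − 5Q = 60 ⇒ Q = 26.4, P = 192 − 2.5·26.4 = 126.
DWL is the triangle between Q = 26.4 and Q = 52.8: ½·(52.8 − 26.4)·(126 − 60) = 871.2.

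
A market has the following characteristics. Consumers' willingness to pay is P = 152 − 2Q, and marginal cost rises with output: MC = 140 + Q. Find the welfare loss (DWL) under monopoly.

DWL = 3.84

Competitive equilibrium sets price equal to marginal cost: 152 − 2Q = 140 + Q, so Q = 4 and P = 144.
Monopoly sets MR = MC: 152 − 4Q = 140 + Q ⇒ Q = 2.4, P = 152 − 2·2.4 = 147.2.
CS = ½·(152 − 144)·4 = 16; PS = (144·4 − 140·4 − ½·1·4²) = 8; TS = 24.
CS = ½·(152 − 147.2)·2.4 = 5.76; PS = (147.2·2.4 − 140·2.4 − ½·1·2.4²) = 14.4; TS = 20.16.
DWL = 24 − 20.16 = 3.84.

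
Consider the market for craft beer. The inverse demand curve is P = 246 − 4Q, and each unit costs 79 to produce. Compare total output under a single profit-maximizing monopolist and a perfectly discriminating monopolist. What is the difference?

The monopolist equates marginal revenue to marginal cost: 246 − 8Q = 79, so Q = 20.875. From demand, P = 162.5.
A perfectly discriminating monopolist sells every unit with P(Q) ≥ MC(Q), so output equals the competitive quantity Q = 41.75. Each buyer pays their reservation price, so CS = 0 and the firm captures all surplus.
Change in total output: 41.75 − 20.875 = 20.875.

Q rises by 20.875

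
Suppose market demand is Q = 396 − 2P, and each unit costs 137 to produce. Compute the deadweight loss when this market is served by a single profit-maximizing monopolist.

DWL = 930.25

Inverting demand: P = 198 − 0.5Q.
Under competition P = MC = 137, so Q = (198 − 137)/0.5 = 122.
Monopoly sets MR = MC: 198 − Q = 137 ⇒ Q = 61, P = 198 − 0.5·61 = 167.5.
DWL is the triangle between Q = 61 and Q = 122: ½·(122 − 61)·(167.5 − 137) = 930.25.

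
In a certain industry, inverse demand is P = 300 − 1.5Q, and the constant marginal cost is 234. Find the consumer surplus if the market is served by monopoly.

CS = 363

Monopoly sets MR = MC: 300 − 3Q = 234 ⇒ Q = 22, P = 300 − 1.5·22 = 267.
CS = ½·(300 − 267)·22 = 363.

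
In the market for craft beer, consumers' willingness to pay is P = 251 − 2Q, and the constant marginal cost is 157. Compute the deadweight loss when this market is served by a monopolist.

Perfect competition: P = MC = 157, so 251 − 2Q = 157 and Q = 47.
The monopolist equates marginal revenue to marginal cost: 251 − 4Q = 157, so Q = 23.5. From demand, P = 204.
DWL is the triangle between Q = 23.5 and Q = 47: ½·(47 − 23.5)·(204 − 157) = 552.25.

DWL = 552.25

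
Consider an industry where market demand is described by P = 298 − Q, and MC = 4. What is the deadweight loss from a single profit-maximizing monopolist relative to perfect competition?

DWL = 10804.5

Under competition P = MC = 4, so Q = (298 − 4)/1 = 294.
Monopoly sets MR = MC: 298 − 2Q = 4 ⇒ Q = 147, P = 298 − 147 = 151.
DWL is the triangle between Q = 147 and Q = 294: ½·(294 − 147)·(151 − 4) = 10804.5.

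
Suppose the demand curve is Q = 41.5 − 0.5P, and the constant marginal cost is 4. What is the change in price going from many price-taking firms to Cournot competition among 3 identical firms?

Price rises by 19.75

Inverting demand: P = 83 − 2Q.
Perfect competition: P = MC = 4, so 83 − 2Q = 4 and Q = 39.5.
With 3 symmetric Cournot firms, each firm's FOC gives 83 − 8q = 4, so q = 9.875, Q = 3·9.875 = 29.625, and P = 23.75.
Change in price: 23.75 − 4 = 19.75.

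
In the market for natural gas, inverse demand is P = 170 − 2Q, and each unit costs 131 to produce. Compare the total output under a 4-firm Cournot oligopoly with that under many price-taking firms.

Cournot with 4 identical firms: the symmetric best-response condition is 170 − 10q = 131. Each firm produces q = 3.9, total output Q = 15.6, price P = 138.8.
Perfect competition: P = MC = 131, so 170 − 2Q = 131 and Q = 19.5.

Cournot: Q = 15.6; Competition: Q = 19.5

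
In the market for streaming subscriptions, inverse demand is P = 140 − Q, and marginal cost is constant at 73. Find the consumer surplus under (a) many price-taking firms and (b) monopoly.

Under competition P = MC = 73, so Q = (140 − 73)/1 = 67.
CS = ½·(140 − 73)·67 = 2244.5.
A monopolist chooses Q where MR = MC. MR = 140 − 2Q; setting this equal to 73 gives Q = 33.5 and P = 106.5.
CS = ½·(140 − 106.5)·33.5 = 561.125.

Competition: CS = 2244.5; Monopoly: CS = 561.125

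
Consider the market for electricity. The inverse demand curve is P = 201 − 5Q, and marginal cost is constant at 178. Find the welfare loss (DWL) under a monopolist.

Perfect competition: P = MC = 178, so 201 − 5Q = 178 and Q = 4.6.
A monopolist chooses Q where MR = MC. MR = 201 − 10Q; setting this equal to 178 gives Q = 2.3 and P = 189.5.
DWL is the triangle between Q = 2.3 and Q = 4.6: ½·(4.6 − 2.3)·(189.5 − 178) = 13.225.

DWL = 13.225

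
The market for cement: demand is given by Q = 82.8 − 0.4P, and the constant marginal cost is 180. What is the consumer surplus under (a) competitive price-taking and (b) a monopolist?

Competition: CS = 145.8; Monopoly: CS = 36.45

Inverting demand: P = 207 − 2.5Q.
Competitive firms price at marginal cost: P = 180, giving Q = 10.8.
CS = ½·(207 − 180)·10.8 = 145.8.
The monopolist equates marginal revenue to marginal cost: 207 − 5Q = 180, so Q = 5.4. From demand, P = 193.5.
CS = ½·(207 − 193.5)·5.4 = 36.45.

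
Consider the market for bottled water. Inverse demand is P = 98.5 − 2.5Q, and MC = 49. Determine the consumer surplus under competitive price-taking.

Perfect competition: P = MC = 49, so 98.5 − 2.5Q = 49 and Q = 19.8.
CS = ½·(98.5 − 49)·19.8 = 490.05.

CS = 490.05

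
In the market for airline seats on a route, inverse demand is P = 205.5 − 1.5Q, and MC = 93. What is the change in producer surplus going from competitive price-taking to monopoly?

Producer surplus rises by 2109.375

Perfect competition: P = MC = 93, so 205.5 − 1.5Q = 93 and Q = 75.
PS = (93 − 93)·75 = 0.
A monopolist chooses Q where MR = MC. MR = 205.5 − 3Q; setting this equal to 93 gives Q = 37.5 and P = 149.25.
PS = (149.25 − 93)·37.5 = 2109.375.
Change in producer surplus: 2109.375 − 0 = 2109.375.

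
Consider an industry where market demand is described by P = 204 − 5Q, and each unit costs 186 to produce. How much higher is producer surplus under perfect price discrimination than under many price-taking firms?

PS rises by 32.4

Perfect competition: P = MC = 186, so 204 − 5Q = 186 and Q = 3.6.
PS = (186 − 186)·3.6 = 0.
A perfectly discriminating monopolist sells every unit with P(Q) ≥ MC(Q), so output equals the competitive quantity Q = 3.6. Each buyer pays their reservation price, so CS = 0 and the firm captures all surplus.
PS = ½·(204 − 186)·3.6 = 32.4.
Change in producer surplus: 32.4 − 0 = 32.4.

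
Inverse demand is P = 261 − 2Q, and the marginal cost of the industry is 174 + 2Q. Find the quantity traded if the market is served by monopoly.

Q = 14.5

Monopoly sets MR = MC: 261 − 4Q = 174 + 2Q ⇒ Q = 14.5, P = 261 − 2·14.5 = 232.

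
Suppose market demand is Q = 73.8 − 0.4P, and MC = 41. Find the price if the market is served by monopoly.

P = 112.75

Inverting demand: P = 184.5 − 2.5Q.
A monopolist chooses Q where MR = MC. MR = 184.5 − 5Q; setting this equal to 41 gives Q = 28.7 and P = 112.75.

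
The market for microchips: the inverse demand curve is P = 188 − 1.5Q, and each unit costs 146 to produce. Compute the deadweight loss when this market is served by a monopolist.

Competitive firms price at marginal cost: P = 146, giving Q = 28.
A monopolist chooses Q where MR = MC. MR = 188 − 3Q; setting this equal to 146 gives Q = 14 and P = 167.
DWL is the triangle between Q = 14 and Q = 28: ½·(28 − 14)·(167 − 146) = 147.

DWL = 147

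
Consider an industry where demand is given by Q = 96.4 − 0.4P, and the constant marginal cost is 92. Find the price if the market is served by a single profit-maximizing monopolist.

Inverting demand: P = 241 − 2.5Q.
A monopolist chooses Q where MR = MC. MR = 241 − 5Q; setting this equal to 92 gives Q = 29.8 and P = 166.5.

P = 166.5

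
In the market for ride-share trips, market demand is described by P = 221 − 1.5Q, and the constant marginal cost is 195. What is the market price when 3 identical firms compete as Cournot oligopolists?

In a 3-firm Cournot equilibrium, symmetry and the first-order condition give q = (221 − 195)/(6) = 13/3. So Q = 13 and P = 201.5.

P = 201.5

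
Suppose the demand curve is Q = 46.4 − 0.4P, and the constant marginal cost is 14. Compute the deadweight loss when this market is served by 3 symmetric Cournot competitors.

DWL = 130.05

Inverting demand: P = 116 − 2.5Q.
Competitive firms price at marginal cost: P = 14, giving Q = 40.8.
In a 3-firm Cournot equilibrium, symmetry and the first-order condition give q = (116 − 14)/(10) = 10.2. So Q = 30.6 and P = 39.5.
DWL is the triangle between Q = 30.6 and Q = 40.8: ½·(40.8 − 30.6)·(39.5 − 14) = 130.05.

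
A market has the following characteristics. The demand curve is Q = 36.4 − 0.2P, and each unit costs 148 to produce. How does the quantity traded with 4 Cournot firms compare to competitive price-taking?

Cournot: Q = 5.44; Competition: Q = 6.8

Inverting demand: P = 182 − 5Q.
With 4 symmetric Cournot firms, each firm's FOC gives 182 − 25q = 148, so q = 1.36, Q = 4·1.36 = 5.44, and P = 154.8.
Competitive firms price at marginal cost: P = 148, giving Q = 6.8.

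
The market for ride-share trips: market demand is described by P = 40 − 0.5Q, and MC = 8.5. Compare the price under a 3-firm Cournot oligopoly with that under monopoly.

In a 3-firm Cournot equilibrium, symmetry and the first-order condition give q = (40 − 8.5)/(2) = 15.75. So Q = 47.25 and P = 16.375.
Monopoly sets MR = MC: 40 − Q = 8.5 ⇒ Q = 31.5, P = 40 − 0.5·31.5 = 24.25.

Cournot: P = 16.375; Monopoly: P = 24.25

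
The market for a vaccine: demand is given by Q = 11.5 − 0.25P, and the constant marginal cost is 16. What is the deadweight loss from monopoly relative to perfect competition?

DWL = 28.125

Inverting demand: P = 46 − 4Q.
Perfect competition: P = MC = 16, so 46 − 4Q = 16 and Q = 7.5.
Monopoly sets MR = MC: 46 − 8Q = 16 ⇒ Q = 3.75, P = 46 − 4·3.75 = 31.
DWL is the triangle between Q = 3.75 and Q = 7.5: ½·(7.5 − 3.75)·(31 − 16) = 28.125.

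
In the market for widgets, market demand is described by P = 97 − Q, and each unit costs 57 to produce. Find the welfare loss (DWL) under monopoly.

Perfect competition: P = MC = 57, so 97 − Q = 57 and Q = 40.
The monopolist equates marginal revenue to marginal cost: 97 − 2Q = 57, so Q = 20. From demand, P = 77.
DWL is the triangle between Q = 20 and Q = 40: ½·(40 − 20)·(77 − 57) = 200.

DWL = 200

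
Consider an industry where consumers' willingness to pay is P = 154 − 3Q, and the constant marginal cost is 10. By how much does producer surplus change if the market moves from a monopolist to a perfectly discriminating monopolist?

PS rises by 1728

A monopolist chooses Q where MR = MC. MR = 154 − 6Q; setting this equal to 10 gives Q = 24 and P = 82.
PS = (82 − 10)·24 = 1728.
Under first-degree price discrimination the firm charges each unit its demand price and produces up to where P = MC, i.e. Q = 48. Consumer surplus is zero; producer surplus equals total surplus.
PS = ½·(154 − 10)·48 = 3456.
Change in producer surplus: 3456 − 1728 = 1728.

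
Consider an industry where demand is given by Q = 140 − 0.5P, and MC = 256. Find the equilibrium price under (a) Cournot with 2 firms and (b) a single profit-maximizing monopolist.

Cournot: P = 264; Monopoly: P = 268

Inverting demand: P = 280 − 2Q.
In a 2-firm Cournot equilibrium, symmetry and the first-order condition give q = (280 − 256)/(6) = 4. So Q = 8 and P = 264.
The monopolist equates marginal revenue to marginal cost: 280 − 4Q = 256, so Q = 6. From demand, P = 268.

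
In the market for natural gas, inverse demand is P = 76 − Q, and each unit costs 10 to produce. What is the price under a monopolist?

P = 43

The monopolist equates marginal revenue to marginal cost: 76 − 2Q = 10, so Q = 33. From demand, P = 43.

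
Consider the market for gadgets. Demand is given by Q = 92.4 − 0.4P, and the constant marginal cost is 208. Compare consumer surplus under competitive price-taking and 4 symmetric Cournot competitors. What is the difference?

Inverting demand: P = 231 − 2.5Q.
Under competition P = MC = 208, so Q = (231 − 208)/2.5 = 9.2.
CS = ½·(231 − 208)·9.2 = 105.8.
With 4 symmetric Cournot firms, each firm's FOC gives 231 − 12.5q = 208, so q = 1.84, Q = 4·1.84 = 7.36, and P = 212.6.
CS = ½·(231 − 212.6)·7.36 = 67.712.
Change in consumer surplus: 67.712 − 105.8 = −38.088.

CS falls by 38.088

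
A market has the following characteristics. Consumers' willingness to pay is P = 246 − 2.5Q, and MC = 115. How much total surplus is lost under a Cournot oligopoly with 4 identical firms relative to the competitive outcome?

Perfect competition: P = MC = 115, so 246 − 2.5Q = 115 and Q = 52.4.
Cournot with 4 identical firms: the symmetric best-response condition is 246 − 12.5q = 115. Each firm produces q = 10.48, total output Q = 41.92, price P = 141.2.
DWL is the triangle between Q = 41.92 and Q = 52.4: ½·(52.4 − 41.92)·(141.2 − 115) = 137.288.

DWL = 137.288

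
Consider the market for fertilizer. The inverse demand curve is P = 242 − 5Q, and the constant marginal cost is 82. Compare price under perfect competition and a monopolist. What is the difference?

Perfect competition: P = MC = 82, so 242 − 5Q = 82 and Q = 32.
The monopolist equates marginal revenue to marginal cost: 242 − 10Q = 82, so Q = 16. From demand, P = 162.
Change in price: 162 − 82 = 80.

Price rises by 80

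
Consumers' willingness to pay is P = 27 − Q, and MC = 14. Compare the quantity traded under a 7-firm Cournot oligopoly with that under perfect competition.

Cournot: Q = 11.375; Competition: Q = 13

With 7 symmetric Cournot firms, each firm's FOC gives 27 − 8q = 14, so q = 1.625, Q = 7·1.625 = 11.375, and P = 15.625.
Competitive firms price at marginal cost: P = 14, giving Q = 13.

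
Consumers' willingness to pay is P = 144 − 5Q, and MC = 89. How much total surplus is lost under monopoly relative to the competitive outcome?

DWL = 75.625

Perfect competition: P = MC = 89, so 144 − 5Q = 89 and Q = 11.
A monopolist chooses Q where MR = MC. MR = 144 − 10Q; setting this equal to 89 gives Q = 5.5 and P = 116.5.
DWL is the triangle between Q = 5.5 and Q = 11: ½·(11 − 5.5)·(116.5 − 89) = 75.625.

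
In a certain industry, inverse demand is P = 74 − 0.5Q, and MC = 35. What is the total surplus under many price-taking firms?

Under competition P = MC = 35, so Q = (74 − 35)/0.5 = 78.
CS = ½·(74 − 35)·78 = 1521; PS = (35 − 35)·78 = 0; TS = 1521.

TS = 1521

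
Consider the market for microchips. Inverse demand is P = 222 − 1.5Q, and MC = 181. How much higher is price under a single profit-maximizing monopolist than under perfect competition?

Perfect competition: P = MC = 181, so 222 − 1.5Q = 181 and Q = 82/3.
Monopoly sets MR = MC: 222 − 3Q = 181 ⇒ Q = 41/3, P = 222 − 1.5·41/3 = 201.5.
Change in price: 201.5 − 181 = 20.5.

P rises by 20.5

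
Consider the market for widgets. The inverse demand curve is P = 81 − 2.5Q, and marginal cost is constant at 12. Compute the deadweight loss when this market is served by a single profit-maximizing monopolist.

Competitive firms price at marginal cost: P = 12, giving Q = 27.6.
The monopolist equates marginal revenue to marginal cost: 81 − 5Q = 12, so Q = 13.8. From demand, P = 46.5.
DWL is the triangle between Q = 13.8 and Q = 27.6: ½·(27.6 − 13.8)·(46.5 − 12) = 238.05.

DWL = 238.05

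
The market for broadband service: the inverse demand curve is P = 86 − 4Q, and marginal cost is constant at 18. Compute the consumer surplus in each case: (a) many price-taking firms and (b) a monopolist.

Under competition P = MC = 18, so Q = (86 − 18)/4 = 17.
CS = ½·(86 − 18)·17 = 578.
The monopolist equates marginal revenue to marginal cost: 86 − 8Q = 18, so Q = 8.5. From demand, P = 52.
CS = ½·(86 − 52)·8.5 = 144.5.

Competition: CS = 578; Monopoly: CS = 144.5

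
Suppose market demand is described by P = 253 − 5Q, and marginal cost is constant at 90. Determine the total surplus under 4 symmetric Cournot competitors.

TS = 2550.624

Cournot with 4 identical firms: the symmetric best-response condition is 253 − 25q = 90. Each firm produces q = 6.52, total output Q = 26.08, price P = 122.6.
CS = ½·(253 − 122.6)·26.08 = 1700.416; PS = (122.6 − 90)·26.08 = 850.208; TS = 2550.624.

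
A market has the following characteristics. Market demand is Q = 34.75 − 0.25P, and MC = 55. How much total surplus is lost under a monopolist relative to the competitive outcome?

Inverting demand: P = 139 − 4Q.
Under competition P = MC = 55, so Q = (139 − 55)/4 = 21.
Monopoly sets MR = MC: 139 − 8Q = 55 ⇒ Q = 10.5, P = 139 − 4·10.5 = 97.
DWL is the triangle between Q = 10.5 and Q = 21: ½·(21 − 10.5)·(97 − 55) = 220.5.

DWL = 220.5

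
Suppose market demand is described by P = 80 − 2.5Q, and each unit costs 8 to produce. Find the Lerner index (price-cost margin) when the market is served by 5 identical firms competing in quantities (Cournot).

With 5 symmetric Cournot firms, each firm's FOC gives 80 − 15q = 8, so q = 4.8, Q = 5·4.8 = 24, and P = 20.
Lerner index = (P − MC)/P = (20 − 8)/20 = 0.6.

Lerner index = 0.6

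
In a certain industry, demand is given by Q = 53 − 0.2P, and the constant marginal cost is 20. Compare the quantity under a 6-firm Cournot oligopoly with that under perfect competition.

Cournot: Q = 42; Competition: Q = 49

Inverting demand: P = 265 − 5Q.
Cournot with 6 identical firms: the symmetric best-response condition is 265 − 35q = 20. Each firm produces q = 7, total output Q = 42, price P = 55.
Competitive firms price at marginal cost: P = 20, giving Q = 49.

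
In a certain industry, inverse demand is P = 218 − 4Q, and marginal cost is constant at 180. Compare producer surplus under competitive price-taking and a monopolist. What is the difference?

Producer surplus rises by 90.25

Perfect competition: P = MC = 180, so 218 − 4Q = 180 and Q = 9.5.
PS = (180 − 180)·9.5 = 0.
The monopolist equates marginal revenue to marginal cost: 218 − 8Q = 180, so Q = 4.75. From demand, P = 199.
PS = (199 − 180)·4.75 = 90.25.
Change in producer surplus: 90.25 − 0 = 90.25.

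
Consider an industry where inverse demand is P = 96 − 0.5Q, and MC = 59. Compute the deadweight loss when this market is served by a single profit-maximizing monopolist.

Competitive firms price at marginal cost: P = 59, giving Q = 74.
The monopolist equates marginal revenue to marginal cost: 96 − Q = 59, so Q = 37. From demand, P = 77.5.
DWL is the triangle between Q = 37 and Q = 74: ½·(74 − 37)·(77.5 − 59) = 342.25.

DWL = 342.25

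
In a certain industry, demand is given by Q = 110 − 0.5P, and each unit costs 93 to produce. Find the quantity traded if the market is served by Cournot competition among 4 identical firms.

Inverting demand: P = 220 − 2Q.
In a 4-firm Cournot equilibrium, symmetry and the first-order condition give q = (220 − 93)/(10) = 12.7. So Q = 50.8 and P = 118.4.

Q = 50.8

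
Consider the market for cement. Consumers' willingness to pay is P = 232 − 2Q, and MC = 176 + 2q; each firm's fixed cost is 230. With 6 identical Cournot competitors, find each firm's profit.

π_i = −193.25

Cournot with 6 identical firms: the symmetric best-response condition is 232 − 14q = 176 + 2q. Each firm produces q = 3.5, total output Q = 21, price P = 190.
Each firm's profit = 190·3.5 − (176·3.5 + ½·2·3.5²) − 230 = −193.25.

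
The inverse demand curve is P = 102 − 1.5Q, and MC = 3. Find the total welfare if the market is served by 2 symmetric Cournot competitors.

TS = 2904

With 2 symmetric Cournot firms, each firm's FOC gives 102 − 4.5q = 3, so q = 22, Q = 2·22 = 44, and P = 36.
CS = ½·(102 − 36)·44 = 1452; PS = (36 − 3)·44 = 1452; TS = 2904.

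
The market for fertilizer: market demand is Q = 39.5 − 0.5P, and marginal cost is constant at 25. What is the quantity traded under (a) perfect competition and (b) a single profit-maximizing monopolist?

Inverting demand: P = 79 − 2Q.
Perfect competition: P = MC = 25, so 79 − 2Q = 25 and Q = 27.
The monopolist equates marginal revenue to marginal cost: 79 − 4Q = 25, so Q = 13.5. From demand, P = 52.

Competition: Q = 27; Monopoly: Q = 13.5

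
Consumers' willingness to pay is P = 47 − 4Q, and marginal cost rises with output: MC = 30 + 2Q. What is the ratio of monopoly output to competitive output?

The monopolist equates marginal revenue to marginal cost: 47 − 8Q = 30 + 2Q, so Q = 1.7. From demand, P = 40.2.
Competitive equilibrium sets price equal to marginal cost: 47 − 4Q = 30 + 2Q, so Q = 17/6 and P = 107/3.
Ratio Q_m/Q_c = 1.7/(17/6) = 0.6.

Q_m/Q_c = 0.6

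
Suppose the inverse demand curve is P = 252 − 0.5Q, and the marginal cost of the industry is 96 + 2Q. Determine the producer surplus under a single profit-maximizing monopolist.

Monopoly sets MR = MC: 252 − Q = 96 + 2Q ⇒ Q = 52, P = 252 − 0.5·52 = 226.
PS = P·Q − VC(Q) = 226·52 − (96·52 + ½·2·52²) = 4056.

PS = 4056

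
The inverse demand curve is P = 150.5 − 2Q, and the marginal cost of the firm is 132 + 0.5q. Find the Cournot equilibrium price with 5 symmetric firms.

In a 5-firm Cournot equilibrium, symmetry and the first-order condition give q = (150.5 − 132)/(12.5) = 1.48. So Q = 7.4 and P = 135.7.

P = 135.7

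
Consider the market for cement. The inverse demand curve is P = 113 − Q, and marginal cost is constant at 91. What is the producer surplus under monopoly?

A monopolist chooses Q where MR = MC. MR = 113 − 2Q; setting this equal to 91 gives Q = 11 and P = 102.
PS = (102 − 91)·11 = 121.

PS = 121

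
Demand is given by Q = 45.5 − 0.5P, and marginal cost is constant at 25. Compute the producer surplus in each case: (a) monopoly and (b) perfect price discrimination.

Monopoly: PS = 544.5; Perfect PD: PS = 1089

Inverting demand: P = 91 − 2Q.
Monopoly sets MR = MC: 91 − 4Q = 25 ⇒ Q = 16.5, P = 91 − 2·16.5 = 58.
PS = (58 − 25)·16.5 = 544.5.
Under first-degree price discrimination the firm charges each unit its demand price and produces up to where P = MC, i.e. Q = 33. Consumer surplus is zero; producer surplus equals total surplus.
PS = ½·(91 − 25)·33 = 1089.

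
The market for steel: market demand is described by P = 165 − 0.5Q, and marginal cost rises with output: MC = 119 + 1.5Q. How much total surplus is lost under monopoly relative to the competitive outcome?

DWL = 21.16

Under competition P = MC: 165 − 0.5Q = 119 + 1.5Q ⇒ Q = 23, P = 153.5.
A monopolist chooses Q where MR = MC. MR = 165 − Q; setting this equal to 119 + 1.5Q gives Q = 18.4 and P = 155.8.
CS = ½·(165 − 153.5)·23 = 132.25; PS = (153.5·23 − 119·23 − ½·1.5·23²) = 396.75; TS = 529.
CS = ½·(165 − 155.8)·18.4 = 84.64; PS = (155.8·18.4 − 119·18.4 − ½·1.5·18.4²) = 423.2; TS = 507.84.
DWL = 529 − 507.84 = 21.16.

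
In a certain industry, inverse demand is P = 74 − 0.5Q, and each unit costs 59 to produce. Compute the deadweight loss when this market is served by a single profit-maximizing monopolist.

DWL = 56.25

Competitive firms price at marginal cost: P = 59, giving Q = 30.
The monopolist equates marginal revenue to marginal cost: 74 − Q = 59, so Q = 15. From demand, P = 66.5.
DWL is the triangle between Q = 15 and Q = 30: ½·(30 − 15)·(66.5 − 59) = 56.25.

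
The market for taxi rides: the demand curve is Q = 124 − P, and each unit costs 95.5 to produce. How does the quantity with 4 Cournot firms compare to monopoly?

Cournot: Q = 22.8; Monopoly: Q = 14.25

Inverting demand: P = 124 − Q.
In a 4-firm Cournot equilibrium, symmetry and the first-order condition give q = (124 − 95.5)/(5) = 5.7. So Q = 22.8 and P = 101.2.
The monopolist equates marginal revenue to marginal cost: 124 − 2Q = 95.5, so Q = 14.25. From demand, P = 109.75.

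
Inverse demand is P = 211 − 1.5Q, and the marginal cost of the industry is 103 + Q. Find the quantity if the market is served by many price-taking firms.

Competitive equilibrium sets price equal to marginal cost: 211 − 1.5Q = 103 + Q, so Q = 43.2 and P = 146.2.

Q = 43.2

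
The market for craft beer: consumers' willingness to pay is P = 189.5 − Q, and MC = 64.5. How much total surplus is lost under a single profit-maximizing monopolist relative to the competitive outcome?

Perfect competition: P = MC = 64.5, so 189.5 − Q = 64.5 and Q = 125.
The monopolist equates marginal revenue to marginal cost: 189.5 − 2Q = 64.5, so Q = 62.5. From demand, P = 127.
DWL is the triangle between Q = 62.5 and Q = 125: ½·(125 − 62.5)·(127 − 64.5) = 1953.125.

DWL = 1953.125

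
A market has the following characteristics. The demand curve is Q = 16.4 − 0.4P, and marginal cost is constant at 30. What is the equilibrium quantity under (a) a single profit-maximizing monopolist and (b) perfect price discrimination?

Monopoly: Q = 2.2; Perfect PD: Q = 4.4

Inverting demand: P = 41 − 2.5Q.
A monopolist chooses Q where MR = MC. MR = 41 − 5Q; setting this equal to 30 gives Q = 2.2 and P = 35.5.
Under first-degree price discrimination the firm charges each unit its demand price and produces up to where P = MC, i.e. Q = 4.4. Consumer surplus is zero; producer surplus equals total surplus.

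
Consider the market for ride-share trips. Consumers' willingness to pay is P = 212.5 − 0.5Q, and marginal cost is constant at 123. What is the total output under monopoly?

Q = 89.5

Monopoly sets MR = MC: 212.5 − Q = 123 ⇒ Q = 89.5, P = 212.5 − 0.5·89.5 = 167.75.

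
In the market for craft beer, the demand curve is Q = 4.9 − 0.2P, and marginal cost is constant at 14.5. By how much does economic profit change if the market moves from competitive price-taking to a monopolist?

Inverting demand: P = 24.5 − 5Q.
Perfect competition: P = MC = 14.5, so 24.5 − 5Q = 14.5 and Q = 2.
Profit = (14.5 − 14.5)·2 = 0.
The monopolist equates marginal revenue to marginal cost: 24.5 − 10Q = 14.5, so Q = 1. From demand, P = 19.5.
Profit = (19.5 − 14.5)·1 = 5.
Change in economic profit: 5 − 0 = 5.

Economic profit rises by 5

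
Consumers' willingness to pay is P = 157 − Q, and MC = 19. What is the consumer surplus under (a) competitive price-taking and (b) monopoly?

Competition: CS = 9522; Monopoly: CS = 2380.5

Perfect competition: P = MC = 19, so 157 − Q = 19 and Q = 138.
CS = ½·(157 − 19)·138 = 9522.
A monopolist chooses Q where MR = MC. MR = 157 − 2Q; setting this equal to 19 gives Q = 69 and P = 88.
CS = ½·(157 − 88)·69 = 2380.5.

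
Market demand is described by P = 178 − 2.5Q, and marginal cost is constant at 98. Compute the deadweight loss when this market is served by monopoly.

Under competition P = MC = 98, so Q = (178 − 98)/2.5 = 32.
A monopolist chooses Q where MR = MC. MR = 178 − 5Q; setting this equal to 98 gives Q = 16 and P = 138.
DWL is the triangle between Q = 16 and Q = 32: ½·(32 − 16)·(138 − 98) = 320.

DWL = 320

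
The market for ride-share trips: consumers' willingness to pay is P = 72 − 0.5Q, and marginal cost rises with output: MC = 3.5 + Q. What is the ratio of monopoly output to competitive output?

Q_m/Q_c = 0.75

Monopoly sets MR = MC: 72 − Q = 3.5 + Q ⇒ Q = 34.25, P = 72 − 0.5·34.25 = 54.875.
Competitive equilibrium sets price equal to marginal cost: 72 − 0.5Q = 3.5 + Q, so Q = 137/3 and P = 295/6.
Ratio Q_m/Q_c = 34.25/(137/3) = 0.75.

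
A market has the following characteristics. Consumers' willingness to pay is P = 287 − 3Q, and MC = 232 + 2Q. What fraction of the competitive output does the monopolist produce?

Q_m/Q_c = 0.625

A monopolist chooses Q where MR = MC. MR = 287 − 6Q; setting this equal to 232 + 2Q gives Q = 6.875 and P = 266.375.
Under competition P = MC: 287 − 3Q = 232 + 2Q ⇒ Q = 11, P = 254.
Ratio Q_m/Q_c = 6.875/11 = 0.625.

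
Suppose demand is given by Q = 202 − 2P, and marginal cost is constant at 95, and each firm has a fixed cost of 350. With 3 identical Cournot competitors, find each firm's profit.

Inverting demand: P = 101 − 0.5Q.
Cournot with 3 identical firms: the symmetric best-response condition is 101 − 2q = 95. Each firm produces q = 3, total output Q = 9, price P = 96.5.
Each firm's profit = (96.5 − 95)·3 − 350 = −345.5.

π_i = −345.5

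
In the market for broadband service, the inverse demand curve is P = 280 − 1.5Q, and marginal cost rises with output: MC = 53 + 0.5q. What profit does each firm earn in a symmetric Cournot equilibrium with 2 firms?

π_i = 3607.03

With 2 symmetric Cournot firms, each firm's FOC gives 280 − 4.5q = 53 + 0.5q, so q = 45.4, Q = 2·45.4 = 90.8, and P = 143.8.
Each firm's profit = 143.8·45.4 − (53·45.4 + ½·0.5·45.4²) = 3607.03.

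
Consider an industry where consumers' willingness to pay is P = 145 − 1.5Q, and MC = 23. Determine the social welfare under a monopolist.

TS = 3721

A monopolist chooses Q where MR = MC. MR = 145 − 3Q; setting this equal to 23 gives Q = 122/3 and P = 84.
CS = ½·(145 − 84)·122/3 = 3721/3; PS = (84 − 23)·122/3 = 7442/3; TS = 3721.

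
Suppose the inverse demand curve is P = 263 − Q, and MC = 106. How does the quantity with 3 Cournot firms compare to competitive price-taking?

Cournot: Q = 117.75; Competition: Q = 157

Cournot with 3 identical firms: the symmetric best-response condition is 263 − 4q = 106. Each firm produces q = 39.25, total output Q = 117.75, price P = 145.25.
Perfect competition: P = MC = 106, so 263 − Q = 106 and Q = 157.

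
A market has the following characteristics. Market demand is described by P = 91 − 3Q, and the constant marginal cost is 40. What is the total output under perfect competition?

Q = 17

Under competition P = MC = 40, so Q = (91 − 40)/3 = 17.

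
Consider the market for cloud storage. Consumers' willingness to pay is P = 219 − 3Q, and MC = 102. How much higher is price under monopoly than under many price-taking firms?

Price rises by 58.5

Competitive firms price at marginal cost: P = 102, giving Q = 39.
Monopoly sets MR = MC: 219 − 6Q = 102 ⇒ Q = 19.5, P = 219 − 3·19.5 = 160.5.
Change in price: 160.5 − 102 = 58.5.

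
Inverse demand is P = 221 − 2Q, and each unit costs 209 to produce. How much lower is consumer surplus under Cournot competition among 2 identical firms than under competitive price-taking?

CS falls by 20

Under competition P = MC = 209, so Q = (221 − 209)/2 = 6.
CS = ½·(221 − 209)·6 = 36.
In a 2-firm Cournot equilibrium, symmetry and the first-order condition give q = (221 − 209)/(6) = 2. So Q = 4 and P = 213.
CS = ½·(221 − 213)·4 = 16.
Change in consumer surplus: 16 − 36 = −20.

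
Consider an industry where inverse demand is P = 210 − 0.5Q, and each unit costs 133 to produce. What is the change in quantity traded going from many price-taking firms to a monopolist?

Quantity traded falls by 77

Competitive firms price at marginal cost: P = 133, giving Q = 154.
Monopoly sets MR = MC: 210 − Q = 133 ⇒ Q = 77, P = 210 − 0.5·77 = 171.5.
Change in quantity traded: 77 − 154 = −77.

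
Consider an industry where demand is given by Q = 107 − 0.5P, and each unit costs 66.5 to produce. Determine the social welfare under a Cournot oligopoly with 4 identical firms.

Inverting demand: P = 214 − 2Q.
With 4 symmetric Cournot firms, each firm's FOC gives 214 − 10q = 66.5, so q = 14.75, Q = 4·14.75 = 59, and P = 96.
CS = ½·(214 − 96)·59 = 3481; PS = (96 − 66.5)·59 = 1740.5; TS = 5221.5.

TS = 5221.5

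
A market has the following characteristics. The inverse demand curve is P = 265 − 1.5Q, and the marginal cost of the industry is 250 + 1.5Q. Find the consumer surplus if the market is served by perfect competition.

Competitive equilibrium sets price equal to marginal cost: 265 − 1.5Q = 250 + 1.5Q, so Q = 5 and P = 257.5.
CS = ½·(265 − 257.5)·5 = 18.75.

CS = 18.75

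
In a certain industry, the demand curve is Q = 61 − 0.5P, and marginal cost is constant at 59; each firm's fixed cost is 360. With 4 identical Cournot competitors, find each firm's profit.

π_i = −280.62

Inverting demand: P = 122 − 2Q.
With 4 symmetric Cournot firms, each firm's FOC gives 122 − 10q = 59, so q = 6.3, Q = 4·6.3 = 25.2, and P = 71.6.
Each firm's profit = (71.6 − 59)·6.3 − 360 = −280.62.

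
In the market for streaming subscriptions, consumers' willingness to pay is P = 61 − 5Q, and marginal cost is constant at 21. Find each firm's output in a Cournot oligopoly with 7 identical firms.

With 7 symmetric Cournot firms, each firm's FOC gives 61 − 40q = 21, so q = 1, Q = 7·1 = 7, and P = 26.

q_i = 1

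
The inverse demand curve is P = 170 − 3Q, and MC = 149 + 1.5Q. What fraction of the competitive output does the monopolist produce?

Monopoly sets MR = MC: 170 − 6Q = 149 + 1.5Q ⇒ Q = 2.8, P = 170 − 3·2.8 = 161.6.
Under competition P = MC: 170 − 3Q = 149 + 1.5Q ⇒ Q = 14/3, P = 156.
Ratio Q_m/Q_c = 2.8/(14/3) = 0.6.

Q_m/Q_c = 0.6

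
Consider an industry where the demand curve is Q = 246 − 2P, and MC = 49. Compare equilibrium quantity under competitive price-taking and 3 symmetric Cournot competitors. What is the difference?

Equilibrium quantity falls by 37

Inverting demand: P = 123 − 0.5Q.
Perfect competition: P = MC = 49, so 123 − 0.5Q = 49 and Q = 148.
Cournot with 3 identical firms: the symmetric best-response condition is 123 − 2q = 49. Each firm produces q = 37, total output Q = 111, price P = 67.5.
Change in equilibrium quantity: 111 − 148 = −37.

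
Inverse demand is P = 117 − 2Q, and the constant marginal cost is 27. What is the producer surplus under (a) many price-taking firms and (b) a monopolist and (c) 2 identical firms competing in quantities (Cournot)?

Competitive firms price at marginal cost: P = 27, giving Q = 45.
PS = (27 − 27)·45 = 0.
A monopolist chooses Q where MR = MC. MR = 117 − 4Q; setting this equal to 27 gives Q = 22.5 and P = 72.
PS = (72 − 27)·22.5 = 1012.5.
In a 2-firm Cournot equilibrium, symmetry and the first-order condition give q = (117 − 27)/(6) = 15. So Q = 30 and P = 57.
PS = (57 − 27)·30 = 900.

Competition: PS = 0; Monopoly: PS = 1012.5; Cournot: PS = 900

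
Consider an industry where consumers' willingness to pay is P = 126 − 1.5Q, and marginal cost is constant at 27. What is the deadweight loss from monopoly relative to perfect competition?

Perfect competition: P = MC = 27, so 126 − 1.5Q = 27 and Q = 66.
Monopoly sets MR = MC: 126 − 3Q = 27 ⇒ Q = 33, P = 126 − 1.5·33 = 76.5.
DWL is the triangle between Q = 33 and Q = 66: ½·(66 − 33)·(76.5 − 27) = 816.75.

DWL = 816.75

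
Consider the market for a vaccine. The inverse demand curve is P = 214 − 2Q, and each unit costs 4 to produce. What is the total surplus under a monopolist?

The monopolist equates marginal revenue to marginal cost: 214 − 4Q = 4, so Q = 52.5. From demand, P = 109.
CS = ½·(214 − 109)·52.5 = 2756.25; PS = (109 − 4)·52.5 = 5512.5; TS = 8268.75.

TS = 8268.75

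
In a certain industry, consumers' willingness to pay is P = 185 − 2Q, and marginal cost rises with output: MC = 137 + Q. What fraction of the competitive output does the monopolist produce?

Q_m/Q_c = 0.6

A monopolist chooses Q where MR = MC. MR = 185 − 4Q; setting this equal to 137 + Q gives Q = 9.6 and P = 165.8.
Competitive equilibrium sets price equal to marginal cost: 185 − 2Q = 137 + Q, so Q = 16 and P = 153.
Ratio Q_m/Q_c = 9.6/16 = 0.6.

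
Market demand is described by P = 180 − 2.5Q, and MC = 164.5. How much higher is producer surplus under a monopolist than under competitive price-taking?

PS rises by 24.025

Competitive firms price at marginal cost: P = 164.5, giving Q = 6.2.
PS = (164.5 − 164.5)·6.2 = 0.
Monopoly sets MR = MC: 180 − 5Q = 164.5 ⇒ Q = 3.1, P = 180 − 2.5·3.1 = 172.25.
PS = (172.25 − 164.5)·3.1 = 24.025.
Change in producer surplus: 24.025 − 0 = 24.025.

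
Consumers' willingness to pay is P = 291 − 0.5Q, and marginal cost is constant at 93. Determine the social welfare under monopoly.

Monopoly sets MR = MC: 291 − Q = 93 ⇒ Q = 198, P = 291 − 0.5·198 = 192.
CS = ½·(291 − 192)·198 = 9801; PS = (192 − 93)·198 = 19602; TS = 29403.

TS = 29403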